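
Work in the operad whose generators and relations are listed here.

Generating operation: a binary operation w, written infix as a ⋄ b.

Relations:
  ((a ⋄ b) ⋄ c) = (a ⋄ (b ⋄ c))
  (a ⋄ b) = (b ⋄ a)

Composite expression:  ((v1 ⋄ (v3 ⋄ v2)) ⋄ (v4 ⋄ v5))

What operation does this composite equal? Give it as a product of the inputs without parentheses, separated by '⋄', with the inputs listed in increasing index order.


v1 ⋄ v2 ⋄ v3 ⋄ v4 ⋄ v5


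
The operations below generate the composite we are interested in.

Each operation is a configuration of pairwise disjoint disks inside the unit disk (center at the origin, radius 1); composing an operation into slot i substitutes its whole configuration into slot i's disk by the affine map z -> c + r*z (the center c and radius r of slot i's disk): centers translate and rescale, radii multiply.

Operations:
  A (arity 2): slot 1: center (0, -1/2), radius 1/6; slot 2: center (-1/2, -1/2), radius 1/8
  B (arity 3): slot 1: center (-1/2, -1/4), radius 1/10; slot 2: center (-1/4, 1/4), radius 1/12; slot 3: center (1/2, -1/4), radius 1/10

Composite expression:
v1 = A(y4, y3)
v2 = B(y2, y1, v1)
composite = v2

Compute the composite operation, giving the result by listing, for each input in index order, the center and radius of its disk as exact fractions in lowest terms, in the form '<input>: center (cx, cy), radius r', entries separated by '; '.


Nesting under B composes maps z -> c + r*z down each y-path.
input y2: composing its 1 substitution step yields center (-1/2, -1/4), radius 1/10
input y1: composing its 1 substitution step yields center (-1/4, 1/4), radius 1/12
input y4: composing its 2 substitution steps yields center (1/2, -3/10), radius 1/60
input y3: composing its 2 substitution steps yields center (9/20, -3/10), radius 1/80

y1: center (-1/4, 1/4), radius 1/12; y2: center (-1/2, -1/4), radius 1/10; y3: center (9/20, -3/10), radius 1/80; y4: center (1/2, -3/10), radius 1/60


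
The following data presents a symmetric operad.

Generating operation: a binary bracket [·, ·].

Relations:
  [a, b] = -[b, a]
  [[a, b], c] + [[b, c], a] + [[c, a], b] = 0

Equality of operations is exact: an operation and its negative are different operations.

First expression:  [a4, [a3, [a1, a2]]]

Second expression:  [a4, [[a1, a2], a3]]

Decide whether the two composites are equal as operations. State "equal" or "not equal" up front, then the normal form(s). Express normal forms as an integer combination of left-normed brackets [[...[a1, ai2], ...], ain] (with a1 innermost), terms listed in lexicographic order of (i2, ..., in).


not equal: they reduce to [[[a1, a2], a3], a4] and -[[[a1, a2], a3], a4]

The first expression, normalized: [[[a1, a2], a3], a4]
The second expression, normalized: -[[[a1, a2], a3], a4]
The normal forms differ: not equal.


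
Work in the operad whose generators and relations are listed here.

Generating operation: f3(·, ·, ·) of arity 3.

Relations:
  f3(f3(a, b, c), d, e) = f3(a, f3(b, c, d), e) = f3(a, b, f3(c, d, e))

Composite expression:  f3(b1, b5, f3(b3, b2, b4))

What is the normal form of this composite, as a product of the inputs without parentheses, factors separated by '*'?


b1 * b5 * b3 * b2 * b4

All parenthesizations of f3 agree; list the b-inputs left to right.
f3(b3, b2, b4) linearizes to b3 * b2 * b4
f3(b1, b5, f3(b3, b2, b4)) linearizes to b1 * b5 * b3 * b2 * b4


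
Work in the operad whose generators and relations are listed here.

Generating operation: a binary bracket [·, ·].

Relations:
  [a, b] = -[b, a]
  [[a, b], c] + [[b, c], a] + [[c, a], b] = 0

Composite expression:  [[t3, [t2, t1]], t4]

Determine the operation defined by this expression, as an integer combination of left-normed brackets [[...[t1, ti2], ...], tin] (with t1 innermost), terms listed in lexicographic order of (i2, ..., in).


[[[t1, t2], t3], t4]

Expand each bracket as ab - ba; the t1-initial words give the coefficients.
Composite bracket: [[t3, [t2, t1]], t4]
Under [a, b] = ab - ba we get 8 signed associative words (2^3 = 8).
Keep just the words that open with t1:
  from t1t2t3t4, sign +1: term +[[[t1, t2], t3], t4]


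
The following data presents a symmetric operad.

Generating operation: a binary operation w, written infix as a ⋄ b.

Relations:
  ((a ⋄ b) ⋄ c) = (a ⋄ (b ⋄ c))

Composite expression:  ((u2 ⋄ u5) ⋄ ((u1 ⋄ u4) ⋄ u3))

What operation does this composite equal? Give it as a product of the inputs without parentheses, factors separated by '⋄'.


u2 ⋄ u5 ⋄ u1 ⋄ u4 ⋄ u3


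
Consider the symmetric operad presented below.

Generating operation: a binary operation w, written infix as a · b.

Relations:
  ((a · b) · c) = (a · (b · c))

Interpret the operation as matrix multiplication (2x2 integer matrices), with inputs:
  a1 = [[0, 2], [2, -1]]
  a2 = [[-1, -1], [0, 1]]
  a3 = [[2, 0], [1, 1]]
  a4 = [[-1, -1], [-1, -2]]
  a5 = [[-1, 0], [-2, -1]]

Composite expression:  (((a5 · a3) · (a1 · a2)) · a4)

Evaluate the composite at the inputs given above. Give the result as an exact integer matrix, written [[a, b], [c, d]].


(a5 · a3) = [[-2, 0], [-5, -1]]
(a1 · a2) = [[0, 2], [-2, -3]]
((a5 · a3) · (a1 · a2)) = [[0, -4], [2, -7]]
(((a5 · a3) · (a1 · a2)) · a4) = [[4, 8], [5, 12]]

[[4, 8], [5, 12]]


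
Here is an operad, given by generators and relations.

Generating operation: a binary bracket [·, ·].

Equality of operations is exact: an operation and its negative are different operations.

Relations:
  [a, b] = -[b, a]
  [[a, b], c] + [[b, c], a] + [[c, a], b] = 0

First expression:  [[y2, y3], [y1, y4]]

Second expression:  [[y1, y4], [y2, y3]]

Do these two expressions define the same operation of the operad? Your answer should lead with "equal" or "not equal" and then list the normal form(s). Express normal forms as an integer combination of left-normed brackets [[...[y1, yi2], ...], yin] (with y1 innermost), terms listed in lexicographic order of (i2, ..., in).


not equal: they reduce to -[[[y1, y4], y2], y3] + [[[y1, y4], y3], y2] and [[[y1, y4], y2], y3] - [[[y1, y4], y3], y2]

The first expression, normalized: -[[[y1, y4], y2], y3] + [[[y1, y4], y3], y2]
The second expression, normalized: [[[y1, y4], y2], y3] - [[[y1, y4], y3], y2]
They disagree, so not equal.


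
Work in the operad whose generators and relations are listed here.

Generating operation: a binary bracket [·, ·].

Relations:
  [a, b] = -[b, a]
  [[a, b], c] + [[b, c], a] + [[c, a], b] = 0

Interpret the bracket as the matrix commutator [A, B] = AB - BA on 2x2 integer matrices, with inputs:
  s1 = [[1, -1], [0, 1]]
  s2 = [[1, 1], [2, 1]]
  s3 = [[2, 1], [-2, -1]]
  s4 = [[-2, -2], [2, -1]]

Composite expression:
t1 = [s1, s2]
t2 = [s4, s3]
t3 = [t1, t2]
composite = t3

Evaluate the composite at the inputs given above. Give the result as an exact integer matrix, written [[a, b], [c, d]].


[s1, s2] = [[-2, 0], [0, 2]]
[s4, s3] = [[2, 5], [4, -2]]
[[s1, s2], [s4, s3]] = [[0, -20], [16, 0]]

[[0, -20], [16, 0]]


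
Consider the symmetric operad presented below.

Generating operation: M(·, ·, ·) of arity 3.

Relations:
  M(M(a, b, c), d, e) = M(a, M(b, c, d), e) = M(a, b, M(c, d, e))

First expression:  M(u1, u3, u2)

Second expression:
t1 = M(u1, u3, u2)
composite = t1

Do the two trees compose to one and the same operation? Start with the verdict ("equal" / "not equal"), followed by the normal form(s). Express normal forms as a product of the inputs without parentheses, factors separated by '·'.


equal: each reduces to u1 · u3 · u2

The first composite normalizes to u1 · u3 · u2
The second composite normalizes to u1 · u3 · u2
The normal forms match — equal.


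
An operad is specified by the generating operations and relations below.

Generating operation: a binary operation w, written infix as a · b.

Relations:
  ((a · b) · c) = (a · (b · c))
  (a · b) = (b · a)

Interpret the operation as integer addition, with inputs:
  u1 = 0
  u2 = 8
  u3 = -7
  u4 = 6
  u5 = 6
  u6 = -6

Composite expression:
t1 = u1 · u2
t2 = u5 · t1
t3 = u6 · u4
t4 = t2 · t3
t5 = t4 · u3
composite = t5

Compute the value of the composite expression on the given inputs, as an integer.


(u1 · u2) = 8
(u5 · (u1 · u2)) = 14
(u6 · u4) = 0
((u5 · (u1 · u2)) · (u6 · u4)) = 14
(((u5 · (u1 · u2)) · (u6 · u4)) · u3) = 7

7


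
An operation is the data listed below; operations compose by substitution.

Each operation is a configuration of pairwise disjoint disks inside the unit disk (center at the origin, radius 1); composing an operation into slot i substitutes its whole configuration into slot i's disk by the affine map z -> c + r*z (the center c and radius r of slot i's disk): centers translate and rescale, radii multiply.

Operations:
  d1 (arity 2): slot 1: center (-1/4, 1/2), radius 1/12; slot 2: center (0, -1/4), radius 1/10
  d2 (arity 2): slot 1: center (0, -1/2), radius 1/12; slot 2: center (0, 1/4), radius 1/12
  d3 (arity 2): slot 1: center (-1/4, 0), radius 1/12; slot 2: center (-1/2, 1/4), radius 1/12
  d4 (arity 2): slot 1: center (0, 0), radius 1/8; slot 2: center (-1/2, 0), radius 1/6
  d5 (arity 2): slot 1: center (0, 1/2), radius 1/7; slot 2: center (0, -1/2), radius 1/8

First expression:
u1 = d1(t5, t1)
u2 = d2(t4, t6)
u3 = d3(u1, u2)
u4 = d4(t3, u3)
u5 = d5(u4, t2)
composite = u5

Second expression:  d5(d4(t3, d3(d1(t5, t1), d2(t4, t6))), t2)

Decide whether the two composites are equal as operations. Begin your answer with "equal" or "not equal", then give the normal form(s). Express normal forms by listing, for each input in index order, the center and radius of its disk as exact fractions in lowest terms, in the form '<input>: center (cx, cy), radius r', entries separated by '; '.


The first expression reduces to t1: center (-13/168, 1007/2016), radius 1/5040; t2: center (0, -1/2), radius 1/8; t3: center (0, 1/2), radius 1/56; t4: center (-1/12, 509/1008), radius 1/6048; t5: center (-157/2016, 505/1008), radius 1/6048; t6: center (-1/12, 1021/2016), radius 1/6048
The second expression reduces to t1: center (-13/168, 1007/2016), radius 1/5040; t2: center (0, -1/2), radius 1/8; t3: center (0, 1/2), radius 1/56; t4: center (-1/12, 509/1008), radius 1/6048; t5: center (-157/2016, 505/1008), radius 1/6048; t6: center (-1/12, 1021/2016), radius 1/6048
The normal forms match — equal.

equal: each reduces to t1: center (-13/168, 1007/2016), radius 1/5040; t2: center (0, -1/2), radius 1/8; t3: center (0, 1/2), radius 1/56; t4: center (-1/12, 509/1008), radius 1/6048; t5: center (-157/2016, 505/1008), radius 1/6048; t6: center (-1/12, 1021/2016), radius 1/6048


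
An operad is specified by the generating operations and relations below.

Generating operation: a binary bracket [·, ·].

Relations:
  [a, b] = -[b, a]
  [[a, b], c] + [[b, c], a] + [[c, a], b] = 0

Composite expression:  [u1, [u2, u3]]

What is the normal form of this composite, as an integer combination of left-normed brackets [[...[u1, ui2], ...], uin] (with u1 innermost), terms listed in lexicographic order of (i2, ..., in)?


Antisymmetry and Jacobi reduce to u1-anchored left-normed brackets.
Composite bracket: [u1, [u2, u3]]
Expanding via [a, b] = ab - ba: 4 signed words (2^2 = 4).
Coefficients come from the u1-initial words:
  u1u2u3 appears with sign +1, giving the term +[[u1, u2], u3]
  u1u3u2 appears with sign -1, giving the term -[[u1, u3], u2]

[[u1, u2], u3] - [[u1, u3], u2]


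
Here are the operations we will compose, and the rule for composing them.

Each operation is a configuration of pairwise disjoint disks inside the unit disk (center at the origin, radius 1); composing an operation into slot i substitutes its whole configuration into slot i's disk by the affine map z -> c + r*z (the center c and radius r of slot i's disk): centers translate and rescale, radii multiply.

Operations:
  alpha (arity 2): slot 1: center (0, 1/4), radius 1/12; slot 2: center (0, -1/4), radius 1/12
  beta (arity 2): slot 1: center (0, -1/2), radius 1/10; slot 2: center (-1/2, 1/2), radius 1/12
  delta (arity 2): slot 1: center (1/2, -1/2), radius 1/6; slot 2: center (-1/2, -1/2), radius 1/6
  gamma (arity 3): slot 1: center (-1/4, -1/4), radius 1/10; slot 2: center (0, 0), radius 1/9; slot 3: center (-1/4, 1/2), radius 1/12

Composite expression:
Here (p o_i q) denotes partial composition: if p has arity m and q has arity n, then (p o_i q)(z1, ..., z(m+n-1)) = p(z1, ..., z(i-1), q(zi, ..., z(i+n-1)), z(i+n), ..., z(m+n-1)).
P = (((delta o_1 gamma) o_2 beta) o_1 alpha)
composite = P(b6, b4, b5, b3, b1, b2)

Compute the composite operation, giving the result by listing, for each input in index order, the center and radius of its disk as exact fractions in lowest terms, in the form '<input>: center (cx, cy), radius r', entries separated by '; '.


b1: center (11/24, -5/12), radius 1/72; b2: center (-1/2, -1/2), radius 1/6; b3: center (53/108, -53/108), radius 1/648; b4: center (11/24, -131/240), radius 1/720; b5: center (1/2, -55/108), radius 1/540; b6: center (11/24, -43/80), radius 1/720

Only the slot chain above each b matters under delta; compose those maps.
for b6, the 3-step affine chain lands on center (11/24, -43/80), radius 1/720
for b4, the 3-step affine chain lands on center (11/24, -131/240), radius 1/720
for b5, the 3-step affine chain lands on center (1/2, -55/108), radius 1/540
for b3, the 3-step affine chain lands on center (53/108, -53/108), radius 1/648
for b1, the 2-step affine chain lands on center (11/24, -5/12), radius 1/72
for b2, the 1-step affine chain lands on center (-1/2, -1/2), radius 1/6


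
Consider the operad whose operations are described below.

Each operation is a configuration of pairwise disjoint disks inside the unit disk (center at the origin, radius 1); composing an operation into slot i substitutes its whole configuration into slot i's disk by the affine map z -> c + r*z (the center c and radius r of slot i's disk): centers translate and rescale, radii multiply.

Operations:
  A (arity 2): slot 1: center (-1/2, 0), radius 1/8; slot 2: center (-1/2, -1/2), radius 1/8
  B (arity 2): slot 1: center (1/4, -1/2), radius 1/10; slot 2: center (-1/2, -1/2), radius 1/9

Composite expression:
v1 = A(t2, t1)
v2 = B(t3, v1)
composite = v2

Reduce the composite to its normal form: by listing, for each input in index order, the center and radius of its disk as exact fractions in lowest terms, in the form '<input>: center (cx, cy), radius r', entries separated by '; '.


Each t-disk chains the slot maps above it in B; radii multiply.
for t3, the 1-step affine chain lands on center (1/4, -1/2), radius 1/10
for t2, the 2-step affine chain lands on center (-5/9, -1/2), radius 1/72
for t1, the 2-step affine chain lands on center (-5/9, -5/9), radius 1/72

t1: center (-5/9, -5/9), radius 1/72; t2: center (-5/9, -1/2), radius 1/72; t3: center (1/4, -1/2), radius 1/10


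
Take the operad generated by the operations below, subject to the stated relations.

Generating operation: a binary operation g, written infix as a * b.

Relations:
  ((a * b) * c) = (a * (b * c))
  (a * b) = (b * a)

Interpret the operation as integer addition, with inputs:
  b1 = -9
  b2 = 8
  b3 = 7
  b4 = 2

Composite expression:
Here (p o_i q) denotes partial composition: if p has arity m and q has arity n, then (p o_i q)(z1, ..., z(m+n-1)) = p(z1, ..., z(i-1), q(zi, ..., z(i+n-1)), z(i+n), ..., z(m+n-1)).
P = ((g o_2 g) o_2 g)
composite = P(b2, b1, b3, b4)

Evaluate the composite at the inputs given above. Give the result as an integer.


(b1 * b3) = -2
((b1 * b3) * b4) = 0
(b2 * ((b1 * b3) * b4)) = 8

8


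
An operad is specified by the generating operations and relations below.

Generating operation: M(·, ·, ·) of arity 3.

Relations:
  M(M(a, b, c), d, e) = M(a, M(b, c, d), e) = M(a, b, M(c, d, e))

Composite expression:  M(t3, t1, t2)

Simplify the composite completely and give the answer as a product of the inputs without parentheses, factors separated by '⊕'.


t3 ⊕ t1 ⊕ t2


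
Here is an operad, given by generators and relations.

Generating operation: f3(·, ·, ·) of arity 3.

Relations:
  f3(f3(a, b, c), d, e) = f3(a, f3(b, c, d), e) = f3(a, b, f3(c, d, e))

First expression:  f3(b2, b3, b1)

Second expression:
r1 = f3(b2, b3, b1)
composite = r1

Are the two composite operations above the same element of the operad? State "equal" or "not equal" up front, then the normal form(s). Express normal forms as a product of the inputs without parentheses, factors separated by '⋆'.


equal: each reduces to b2 ⋆ b3 ⋆ b1

Reducing the first expression gives b2 ⋆ b3 ⋆ b1
Reducing the second expression gives b2 ⋆ b3 ⋆ b1
Same normal form: equal.


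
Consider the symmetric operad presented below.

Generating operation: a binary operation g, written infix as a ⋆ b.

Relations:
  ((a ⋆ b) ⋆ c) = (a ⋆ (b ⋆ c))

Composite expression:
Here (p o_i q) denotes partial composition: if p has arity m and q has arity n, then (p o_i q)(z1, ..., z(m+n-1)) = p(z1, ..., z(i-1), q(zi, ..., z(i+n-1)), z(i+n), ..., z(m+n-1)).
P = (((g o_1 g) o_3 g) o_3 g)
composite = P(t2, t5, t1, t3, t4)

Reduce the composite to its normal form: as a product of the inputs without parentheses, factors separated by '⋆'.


t2 ⋆ t5 ⋆ t1 ⋆ t3 ⋆ t4


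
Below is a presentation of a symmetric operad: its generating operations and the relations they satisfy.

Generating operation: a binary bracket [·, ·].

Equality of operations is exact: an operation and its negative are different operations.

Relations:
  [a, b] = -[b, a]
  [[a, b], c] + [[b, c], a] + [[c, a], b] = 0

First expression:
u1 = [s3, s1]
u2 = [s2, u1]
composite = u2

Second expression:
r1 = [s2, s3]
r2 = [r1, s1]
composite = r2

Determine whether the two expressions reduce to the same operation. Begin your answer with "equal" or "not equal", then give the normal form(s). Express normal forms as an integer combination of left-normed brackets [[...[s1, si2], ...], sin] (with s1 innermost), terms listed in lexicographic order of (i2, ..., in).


In normal form, the first expression is [[s1, s3], s2]
In normal form, the second expression is -[[s1, s2], s3] + [[s1, s3], s2]
The forms do not match — not equal.

not equal; the first gives [[s1, s3], s2] and the second -[[s1, s2], s3] + [[s1, s3], s2]


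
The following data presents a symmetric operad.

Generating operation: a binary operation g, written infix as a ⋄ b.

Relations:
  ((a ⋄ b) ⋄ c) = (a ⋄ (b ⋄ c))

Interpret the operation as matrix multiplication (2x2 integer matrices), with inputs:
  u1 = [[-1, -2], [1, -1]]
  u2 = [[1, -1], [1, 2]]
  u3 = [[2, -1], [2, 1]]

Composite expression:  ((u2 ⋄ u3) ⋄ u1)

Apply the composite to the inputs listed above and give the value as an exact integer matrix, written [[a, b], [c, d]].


[[-2, 2], [-5, -13]]


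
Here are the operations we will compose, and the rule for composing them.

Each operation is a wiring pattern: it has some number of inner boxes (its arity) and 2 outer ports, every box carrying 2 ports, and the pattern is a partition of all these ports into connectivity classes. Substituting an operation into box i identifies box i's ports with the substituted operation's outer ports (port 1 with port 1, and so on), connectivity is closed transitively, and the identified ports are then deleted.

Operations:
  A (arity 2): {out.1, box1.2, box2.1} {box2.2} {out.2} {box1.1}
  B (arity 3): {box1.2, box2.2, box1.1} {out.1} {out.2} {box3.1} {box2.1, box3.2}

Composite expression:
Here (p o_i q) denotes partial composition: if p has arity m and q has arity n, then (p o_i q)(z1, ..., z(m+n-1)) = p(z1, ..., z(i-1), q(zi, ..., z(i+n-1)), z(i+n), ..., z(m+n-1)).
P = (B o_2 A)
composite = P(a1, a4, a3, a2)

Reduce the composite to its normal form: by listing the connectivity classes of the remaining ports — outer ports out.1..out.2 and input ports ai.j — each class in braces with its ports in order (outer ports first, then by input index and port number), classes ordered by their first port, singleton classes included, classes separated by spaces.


{out.1} {out.2} {a1.1, a1.2} {a2.1} {a2.2, a3.1, a4.2} {a3.2} {a4.1}


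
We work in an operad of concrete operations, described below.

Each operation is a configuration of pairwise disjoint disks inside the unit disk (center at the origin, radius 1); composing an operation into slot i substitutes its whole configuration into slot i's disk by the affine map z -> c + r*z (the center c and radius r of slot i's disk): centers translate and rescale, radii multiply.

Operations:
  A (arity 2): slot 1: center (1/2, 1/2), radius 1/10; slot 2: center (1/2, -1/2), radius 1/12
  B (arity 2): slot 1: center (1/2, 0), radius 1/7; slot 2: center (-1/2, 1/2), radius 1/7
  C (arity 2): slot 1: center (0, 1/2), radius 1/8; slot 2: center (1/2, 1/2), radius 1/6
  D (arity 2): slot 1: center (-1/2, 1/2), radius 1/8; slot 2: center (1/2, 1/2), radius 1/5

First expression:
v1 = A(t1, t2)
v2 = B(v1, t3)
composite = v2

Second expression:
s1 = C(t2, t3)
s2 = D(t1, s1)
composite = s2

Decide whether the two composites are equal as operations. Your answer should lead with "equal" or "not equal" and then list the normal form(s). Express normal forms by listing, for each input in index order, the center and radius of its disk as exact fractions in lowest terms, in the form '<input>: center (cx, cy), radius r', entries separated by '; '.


not equal: they reduce to t1: center (4/7, 1/14), radius 1/70; t2: center (4/7, -1/14), radius 1/84; t3: center (-1/2, 1/2), radius 1/7 and t1: center (-1/2, 1/2), radius 1/8; t2: center (1/2, 3/5), radius 1/40; t3: center (3/5, 3/5), radius 1/30

The first expression, normalized: t1: center (4/7, 1/14), radius 1/70; t2: center (4/7, -1/14), radius 1/84; t3: center (-1/2, 1/2), radius 1/7
The second expression, normalized: t1: center (-1/2, 1/2), radius 1/8; t2: center (1/2, 3/5), radius 1/40; t3: center (3/5, 3/5), radius 1/30
They disagree, so not equal.


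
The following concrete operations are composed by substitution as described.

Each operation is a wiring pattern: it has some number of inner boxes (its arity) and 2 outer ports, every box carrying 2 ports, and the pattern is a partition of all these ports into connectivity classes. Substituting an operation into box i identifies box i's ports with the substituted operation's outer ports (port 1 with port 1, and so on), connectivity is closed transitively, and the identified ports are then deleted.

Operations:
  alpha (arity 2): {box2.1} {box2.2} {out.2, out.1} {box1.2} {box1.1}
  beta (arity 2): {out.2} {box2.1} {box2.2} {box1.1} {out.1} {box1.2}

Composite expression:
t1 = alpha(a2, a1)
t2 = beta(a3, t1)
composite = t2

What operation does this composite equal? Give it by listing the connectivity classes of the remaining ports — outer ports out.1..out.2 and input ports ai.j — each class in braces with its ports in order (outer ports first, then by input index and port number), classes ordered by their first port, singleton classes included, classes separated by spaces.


{out.1} {out.2} {a1.1} {a1.2} {a2.1} {a2.2} {a3.1} {a3.2}

Two ports join when wires chain via beta-identified ports.
stage alpha: inputs (a2, a1), connectivity {out.1, out.2} {a1.1} {a1.2} {a2.1} {a2.2}, out.j its boundary
stage beta: inputs (a3, a2, a1), connectivity {out.1} {out.2} {a1.1} {a1.2} {a2.1} {a2.2} {a3.1} {a3.2}, out.j its boundary


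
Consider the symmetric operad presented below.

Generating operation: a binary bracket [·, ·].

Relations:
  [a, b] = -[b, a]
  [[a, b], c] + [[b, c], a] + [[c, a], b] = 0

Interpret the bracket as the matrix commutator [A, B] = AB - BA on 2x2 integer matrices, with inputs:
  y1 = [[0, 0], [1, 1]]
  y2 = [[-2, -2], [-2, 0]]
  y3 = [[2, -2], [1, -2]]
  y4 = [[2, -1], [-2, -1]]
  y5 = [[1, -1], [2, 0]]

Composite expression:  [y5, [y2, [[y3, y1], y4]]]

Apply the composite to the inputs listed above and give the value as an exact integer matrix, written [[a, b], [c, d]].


[[90, 108], [306, -90]]

[y3, y1] = [[-2, -2], [-5, 2]]
[[y3, y1], y4] = [[-1, 10], [-23, 1]]
[y2, [[y3, y1], y4]] = [[66, -24], [-42, -66]]
[y5, [y2, [[y3, y1], y4]]] = [[90, 108], [306, -90]]


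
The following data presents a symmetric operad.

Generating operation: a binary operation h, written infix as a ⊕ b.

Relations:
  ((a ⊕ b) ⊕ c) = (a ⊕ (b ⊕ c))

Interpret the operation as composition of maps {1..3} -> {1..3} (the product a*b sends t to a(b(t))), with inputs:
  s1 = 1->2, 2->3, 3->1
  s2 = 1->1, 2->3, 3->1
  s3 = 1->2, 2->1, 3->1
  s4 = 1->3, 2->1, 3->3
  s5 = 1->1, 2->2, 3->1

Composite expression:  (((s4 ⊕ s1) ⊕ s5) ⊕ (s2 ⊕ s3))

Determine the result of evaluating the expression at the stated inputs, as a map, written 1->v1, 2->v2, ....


(s4 ⊕ s1) = 1->1, 2->3, 3->3
((s4 ⊕ s1) ⊕ s5) = 1->1, 2->3, 3->1
(s2 ⊕ s3) = 1->3, 2->1, 3->1
(((s4 ⊕ s1) ⊕ s5) ⊕ (s2 ⊕ s3)) = 1->1, 2->1, 3->1

1->1, 2->1, 3->1


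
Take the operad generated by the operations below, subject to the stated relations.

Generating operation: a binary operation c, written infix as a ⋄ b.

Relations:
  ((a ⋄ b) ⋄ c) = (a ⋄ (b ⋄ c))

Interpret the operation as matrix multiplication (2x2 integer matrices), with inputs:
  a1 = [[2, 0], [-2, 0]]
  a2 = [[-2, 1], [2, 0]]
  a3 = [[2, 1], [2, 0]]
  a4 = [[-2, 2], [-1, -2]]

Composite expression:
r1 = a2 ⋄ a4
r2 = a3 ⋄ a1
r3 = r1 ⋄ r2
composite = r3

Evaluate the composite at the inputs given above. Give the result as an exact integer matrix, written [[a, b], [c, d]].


[[-18, 0], [8, 0]]

(a2 ⋄ a4) = [[3, -6], [-4, 4]]
(a3 ⋄ a1) = [[2, 0], [4, 0]]
((a2 ⋄ a4) ⋄ (a3 ⋄ a1)) = [[-18, 0], [8, 0]]


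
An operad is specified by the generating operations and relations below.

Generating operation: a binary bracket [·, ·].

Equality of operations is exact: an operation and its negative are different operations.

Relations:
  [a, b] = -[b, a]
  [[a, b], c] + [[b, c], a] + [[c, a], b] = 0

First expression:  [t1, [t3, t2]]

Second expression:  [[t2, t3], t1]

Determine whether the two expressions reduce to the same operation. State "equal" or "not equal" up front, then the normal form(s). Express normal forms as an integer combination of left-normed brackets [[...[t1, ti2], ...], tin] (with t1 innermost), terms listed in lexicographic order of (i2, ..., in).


Normal form of the first expression: -[[t1, t2], t3] + [[t1, t3], t2]
Normal form of the second expression: -[[t1, t2], t3] + [[t1, t3], t2]
Both agree, so they are equal.

equal — both sides give -[[t1, t2], t3] + [[t1, t3], t2]


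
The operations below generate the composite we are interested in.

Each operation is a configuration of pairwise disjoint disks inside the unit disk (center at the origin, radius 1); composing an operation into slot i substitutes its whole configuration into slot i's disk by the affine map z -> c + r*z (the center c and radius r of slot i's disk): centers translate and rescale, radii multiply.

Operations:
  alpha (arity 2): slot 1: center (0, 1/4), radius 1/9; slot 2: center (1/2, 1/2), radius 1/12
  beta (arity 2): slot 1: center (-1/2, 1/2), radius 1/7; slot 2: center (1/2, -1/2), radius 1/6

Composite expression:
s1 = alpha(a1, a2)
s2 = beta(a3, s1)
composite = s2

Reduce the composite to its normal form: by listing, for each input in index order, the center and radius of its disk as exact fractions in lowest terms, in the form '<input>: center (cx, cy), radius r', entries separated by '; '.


a1: center (1/2, -11/24), radius 1/54; a2: center (7/12, -5/12), radius 1/72; a3: center (-1/2, 1/2), radius 1/7

Follow each a-input down from beta: c' goes to c + r*c', radius to r*r'.
a3 passes through 1 substitution, ending at center (-1/2, 1/2), radius 1/7
a1 passes through 2 substitutions, ending at center (1/2, -11/24), radius 1/54
a2 passes through 2 substitutions, ending at center (7/12, -5/12), radius 1/72


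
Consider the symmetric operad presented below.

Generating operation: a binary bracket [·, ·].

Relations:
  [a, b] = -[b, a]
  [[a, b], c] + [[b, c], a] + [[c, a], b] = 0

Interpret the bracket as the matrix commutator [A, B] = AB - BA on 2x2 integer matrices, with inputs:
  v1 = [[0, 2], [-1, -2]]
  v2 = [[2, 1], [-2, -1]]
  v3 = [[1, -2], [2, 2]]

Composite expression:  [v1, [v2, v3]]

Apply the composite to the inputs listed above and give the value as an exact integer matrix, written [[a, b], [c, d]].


[[-13, -2], [12, 13]]

[v2, v3] = [[-2, -5], [-4, 2]]
[v1, [v2, v3]] = [[-13, -2], [12, 13]]


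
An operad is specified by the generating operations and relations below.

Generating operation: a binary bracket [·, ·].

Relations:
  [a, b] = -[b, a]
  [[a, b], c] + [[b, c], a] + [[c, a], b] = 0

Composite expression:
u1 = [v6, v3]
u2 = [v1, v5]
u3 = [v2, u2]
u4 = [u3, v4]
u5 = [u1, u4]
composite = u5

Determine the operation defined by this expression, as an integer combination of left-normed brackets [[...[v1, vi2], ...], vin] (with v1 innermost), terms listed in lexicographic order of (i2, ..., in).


-[[[[[v1, v5], v2], v4], v3], v6] + [[[[[v1, v5], v2], v4], v6], v3]

Left-normed coefficients sit on the v1-initial expansion words.
Composite bracket: [[v6, v3], [[v2, [v1, v5]], v4]]
Under [a, b] = ab - ba we get 32 signed associative words (2^5 = 32).
The v1-initial words carry the normal form:
  v1v5v2v4v3v6 appears with sign -1, giving the term -[[[[[v1, v5], v2], v4], v3], v6]
  v1v5v2v4v6v3 appears with sign +1, giving the term +[[[[[v1, v5], v2], v4], v6], v3]


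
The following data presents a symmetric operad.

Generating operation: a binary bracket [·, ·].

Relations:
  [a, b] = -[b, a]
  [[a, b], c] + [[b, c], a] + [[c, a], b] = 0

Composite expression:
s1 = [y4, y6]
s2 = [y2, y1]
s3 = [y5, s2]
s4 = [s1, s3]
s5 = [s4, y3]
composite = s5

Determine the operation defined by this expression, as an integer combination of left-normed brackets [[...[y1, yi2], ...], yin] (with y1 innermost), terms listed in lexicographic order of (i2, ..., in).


Left-normed coefficients sit on the y1-initial expansion words.
Composite bracket: [[[y4, y6], [y5, [y2, y1]]], y3]
The bracket unfolds into 32 signed words via [a, b] = ab - ba (2^5 = 32).
Only words starting with y1 matter:
  from y1y2y5y4y6y3, sign -1: term -[[[[[y1, y2], y5], y4], y6], y3]
  from y1y2y5y6y4y3, sign +1: term +[[[[[y1, y2], y5], y6], y4], y3]

-[[[[[y1, y2], y5], y4], y6], y3] + [[[[[y1, y2], y5], y6], y4], y3]


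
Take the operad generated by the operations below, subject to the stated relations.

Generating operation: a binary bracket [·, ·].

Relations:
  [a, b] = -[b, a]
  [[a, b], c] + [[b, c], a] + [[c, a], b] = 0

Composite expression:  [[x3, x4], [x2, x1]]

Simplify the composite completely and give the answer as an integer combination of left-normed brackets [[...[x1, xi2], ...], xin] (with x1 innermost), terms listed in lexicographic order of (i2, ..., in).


[[[x1, x2], x3], x4] - [[[x1, x2], x4], x3]

Expand each bracket as ab - ba; the x1-initial words give the coefficients.
Composite bracket: [[x3, x4], [x2, x1]]
Expanding via [a, b] = ab - ba: 8 signed words (2^3 = 8).
Collect the words opening with x1:
  sign of x1x2x3x4 is +1, so it contributes +[[[x1, x2], x3], x4]
  sign of x1x2x4x3 is -1, so it contributes -[[[x1, x2], x4], x3]


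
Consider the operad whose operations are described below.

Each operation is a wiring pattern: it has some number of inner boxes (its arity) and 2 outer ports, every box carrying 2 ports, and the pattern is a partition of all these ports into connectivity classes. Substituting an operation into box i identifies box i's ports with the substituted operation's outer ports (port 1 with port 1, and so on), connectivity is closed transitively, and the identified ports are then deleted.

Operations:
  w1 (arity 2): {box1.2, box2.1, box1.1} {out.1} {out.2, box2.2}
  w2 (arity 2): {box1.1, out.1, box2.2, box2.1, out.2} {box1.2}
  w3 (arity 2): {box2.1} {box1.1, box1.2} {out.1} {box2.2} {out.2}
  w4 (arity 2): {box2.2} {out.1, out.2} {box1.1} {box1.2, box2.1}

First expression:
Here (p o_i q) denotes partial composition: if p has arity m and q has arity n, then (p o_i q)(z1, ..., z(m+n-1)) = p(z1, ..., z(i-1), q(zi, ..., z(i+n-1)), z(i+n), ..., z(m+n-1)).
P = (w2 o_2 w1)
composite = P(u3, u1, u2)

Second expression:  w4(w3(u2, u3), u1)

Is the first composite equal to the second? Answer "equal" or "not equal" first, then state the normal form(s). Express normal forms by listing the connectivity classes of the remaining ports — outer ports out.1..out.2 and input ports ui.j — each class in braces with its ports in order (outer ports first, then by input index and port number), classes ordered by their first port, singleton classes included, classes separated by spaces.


not equal — first {out.1, out.2, u2.2, u3.1} {u1.1, u1.2, u2.1} {u3.2}, second {out.1, out.2} {u1.1} {u1.2} {u2.1, u2.2} {u3.1} {u3.2}


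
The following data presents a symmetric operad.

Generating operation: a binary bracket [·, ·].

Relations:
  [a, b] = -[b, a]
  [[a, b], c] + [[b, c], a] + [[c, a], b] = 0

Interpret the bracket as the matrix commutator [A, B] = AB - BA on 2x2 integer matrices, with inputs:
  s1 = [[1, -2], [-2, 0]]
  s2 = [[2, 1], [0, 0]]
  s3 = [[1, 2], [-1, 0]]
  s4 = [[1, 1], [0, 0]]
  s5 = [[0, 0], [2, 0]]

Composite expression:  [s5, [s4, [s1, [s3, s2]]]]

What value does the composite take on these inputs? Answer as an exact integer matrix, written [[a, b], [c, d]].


[[-10, 0], [-8, 10]]

[s3, s2] = [[1, -3], [-2, -1]]
[s1, [s3, s2]] = [[-2, 1], [-2, 2]]
[s4, [s1, [s3, s2]]] = [[-2, 5], [2, 2]]
[s5, [s4, [s1, [s3, s2]]]] = [[-10, 0], [-8, 10]]


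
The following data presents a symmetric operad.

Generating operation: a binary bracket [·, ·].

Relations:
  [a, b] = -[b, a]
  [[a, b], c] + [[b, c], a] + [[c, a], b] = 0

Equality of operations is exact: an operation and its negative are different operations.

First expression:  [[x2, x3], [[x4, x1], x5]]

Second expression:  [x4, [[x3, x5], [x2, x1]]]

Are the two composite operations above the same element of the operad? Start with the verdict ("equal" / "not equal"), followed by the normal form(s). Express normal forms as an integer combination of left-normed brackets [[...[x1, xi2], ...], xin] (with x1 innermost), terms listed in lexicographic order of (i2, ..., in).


not equal; the first gives [[[[x1, x4], x5], x2], x3] - [[[[x1, x4], x5], x3], x2] and the second -[[[[x1, x2], x3], x5], x4] + [[[[x1, x2], x5], x3], x4]

Reducing the first expression gives [[[[x1, x4], x5], x2], x3] - [[[[x1, x4], x5], x3], x2]
Reducing the second expression gives -[[[[x1, x2], x3], x5], x4] + [[[[x1, x2], x5], x3], x4]
Different reductions; not equal.


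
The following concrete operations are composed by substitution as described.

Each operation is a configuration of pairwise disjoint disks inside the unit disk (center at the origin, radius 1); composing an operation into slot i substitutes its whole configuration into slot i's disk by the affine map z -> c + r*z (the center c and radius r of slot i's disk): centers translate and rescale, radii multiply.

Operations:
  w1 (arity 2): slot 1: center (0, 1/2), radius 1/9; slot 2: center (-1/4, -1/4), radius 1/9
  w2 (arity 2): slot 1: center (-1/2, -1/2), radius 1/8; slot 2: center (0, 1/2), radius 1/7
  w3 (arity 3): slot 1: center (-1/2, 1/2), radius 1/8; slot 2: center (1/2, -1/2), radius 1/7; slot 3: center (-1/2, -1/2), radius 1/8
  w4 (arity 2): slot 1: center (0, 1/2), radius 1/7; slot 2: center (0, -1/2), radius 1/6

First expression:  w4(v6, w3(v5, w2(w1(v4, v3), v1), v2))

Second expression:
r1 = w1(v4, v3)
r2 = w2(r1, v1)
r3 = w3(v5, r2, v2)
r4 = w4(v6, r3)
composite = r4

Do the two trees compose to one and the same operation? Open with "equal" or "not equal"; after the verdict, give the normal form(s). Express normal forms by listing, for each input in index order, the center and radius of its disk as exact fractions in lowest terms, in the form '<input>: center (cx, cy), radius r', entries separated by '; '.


equal; the common form is v1: center (1/12, -4/7), radius 1/294; v2: center (-1/12, -7/12), radius 1/48; v3: center (95/1344, -267/448), radius 1/3024; v4: center (1/14, -19/32), radius 1/3024; v5: center (-1/12, -5/12), radius 1/48; v6: center (0, 1/2), radius 1/7

The first composite normalizes to v1: center (1/12, -4/7), radius 1/294; v2: center (-1/12, -7/12), radius 1/48; v3: center (95/1344, -267/448), radius 1/3024; v4: center (1/14, -19/32), radius 1/3024; v5: center (-1/12, -5/12), radius 1/48; v6: center (0, 1/2), radius 1/7
The second composite normalizes to v1: center (1/12, -4/7), radius 1/294; v2: center (-1/12, -7/12), radius 1/48; v3: center (95/1344, -267/448), radius 1/3024; v4: center (1/14, -19/32), radius 1/3024; v5: center (-1/12, -5/12), radius 1/48; v6: center (0, 1/2), radius 1/7
The normal forms match — equal.


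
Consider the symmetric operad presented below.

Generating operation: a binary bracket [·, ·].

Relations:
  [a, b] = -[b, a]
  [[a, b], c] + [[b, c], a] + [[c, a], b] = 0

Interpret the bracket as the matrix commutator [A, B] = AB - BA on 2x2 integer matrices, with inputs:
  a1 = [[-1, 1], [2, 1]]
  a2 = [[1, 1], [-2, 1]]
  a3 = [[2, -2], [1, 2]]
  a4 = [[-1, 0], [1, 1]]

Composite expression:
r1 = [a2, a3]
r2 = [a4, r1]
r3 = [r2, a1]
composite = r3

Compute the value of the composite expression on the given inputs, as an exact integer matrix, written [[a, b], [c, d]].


[[6, 0], [12, -6]]

[a2, a3] = [[-3, 0], [0, 3]]
[a4, [a2, a3]] = [[0, 0], [-6, 0]]
[[a4, [a2, a3]], a1] = [[6, 0], [12, -6]]


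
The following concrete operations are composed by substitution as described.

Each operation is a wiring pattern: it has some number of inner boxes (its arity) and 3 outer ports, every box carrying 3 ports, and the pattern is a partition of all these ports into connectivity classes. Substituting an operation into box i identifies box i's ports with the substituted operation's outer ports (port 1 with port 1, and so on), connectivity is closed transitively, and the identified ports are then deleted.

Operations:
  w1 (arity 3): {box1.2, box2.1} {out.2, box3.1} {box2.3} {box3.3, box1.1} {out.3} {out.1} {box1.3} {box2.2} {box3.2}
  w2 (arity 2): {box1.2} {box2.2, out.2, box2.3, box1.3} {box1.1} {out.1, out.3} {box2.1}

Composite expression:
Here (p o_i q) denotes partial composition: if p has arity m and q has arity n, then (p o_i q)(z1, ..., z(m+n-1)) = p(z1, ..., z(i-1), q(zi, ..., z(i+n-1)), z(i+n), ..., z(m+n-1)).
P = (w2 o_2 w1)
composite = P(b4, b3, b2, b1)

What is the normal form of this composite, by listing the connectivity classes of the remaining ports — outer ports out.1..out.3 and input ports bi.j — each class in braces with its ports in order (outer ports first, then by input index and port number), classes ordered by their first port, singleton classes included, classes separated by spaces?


{out.1, out.3} {out.2, b1.1, b4.3} {b1.2} {b1.3, b3.1} {b2.1, b3.2} {b2.2} {b2.3} {b3.3} {b4.1} {b4.2}


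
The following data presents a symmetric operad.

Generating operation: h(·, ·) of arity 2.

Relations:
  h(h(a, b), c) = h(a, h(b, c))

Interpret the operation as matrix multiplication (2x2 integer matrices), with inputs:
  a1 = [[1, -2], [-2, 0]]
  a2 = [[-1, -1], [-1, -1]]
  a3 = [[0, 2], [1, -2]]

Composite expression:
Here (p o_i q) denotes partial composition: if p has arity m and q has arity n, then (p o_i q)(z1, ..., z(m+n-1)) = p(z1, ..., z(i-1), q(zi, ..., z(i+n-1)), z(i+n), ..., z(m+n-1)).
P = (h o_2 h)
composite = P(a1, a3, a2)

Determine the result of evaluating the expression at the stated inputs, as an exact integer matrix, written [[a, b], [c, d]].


h(a3, a2) = [[-2, -2], [1, 1]]
h(a1, h(a3, a2)) = [[-4, -4], [4, 4]]

[[-4, -4], [4, 4]]


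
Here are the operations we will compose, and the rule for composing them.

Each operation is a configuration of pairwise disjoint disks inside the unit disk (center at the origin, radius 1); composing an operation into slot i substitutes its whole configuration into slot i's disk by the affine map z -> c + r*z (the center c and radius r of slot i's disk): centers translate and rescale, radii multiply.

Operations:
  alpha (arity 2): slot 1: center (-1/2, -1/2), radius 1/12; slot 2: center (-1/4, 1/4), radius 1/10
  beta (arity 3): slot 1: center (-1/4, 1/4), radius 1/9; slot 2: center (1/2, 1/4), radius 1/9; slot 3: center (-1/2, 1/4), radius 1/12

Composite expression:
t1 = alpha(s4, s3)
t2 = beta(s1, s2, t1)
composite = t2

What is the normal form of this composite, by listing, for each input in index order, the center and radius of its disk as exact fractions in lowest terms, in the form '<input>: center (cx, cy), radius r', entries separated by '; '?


s1: center (-1/4, 1/4), radius 1/9; s2: center (1/2, 1/4), radius 1/9; s3: center (-25/48, 13/48), radius 1/120; s4: center (-13/24, 5/24), radius 1/144
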